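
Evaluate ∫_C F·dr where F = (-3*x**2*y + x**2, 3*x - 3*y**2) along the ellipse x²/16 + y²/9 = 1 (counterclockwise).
180*pi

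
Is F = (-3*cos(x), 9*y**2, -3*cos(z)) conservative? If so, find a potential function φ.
Yes, F is conservative. φ = 3*y**3 - 3*sin(x) - 3*sin(z)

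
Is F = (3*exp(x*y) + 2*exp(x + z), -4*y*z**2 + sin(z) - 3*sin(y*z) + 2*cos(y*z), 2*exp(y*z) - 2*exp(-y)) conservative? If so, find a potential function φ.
No, ∇×F = (8*y*z + 2*y*sin(y*z) + 3*y*cos(y*z) + 2*z*exp(y*z) - cos(z) + 2*exp(-y), 2*exp(x + z), -3*x*exp(x*y)) ≠ 0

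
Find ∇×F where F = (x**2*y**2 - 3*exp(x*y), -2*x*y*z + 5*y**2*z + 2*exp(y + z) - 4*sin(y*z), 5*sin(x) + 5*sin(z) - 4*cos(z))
(2*x*y - 5*y**2 + 4*y*cos(y*z) - 2*exp(y + z), -5*cos(x), -2*x**2*y + 3*x*exp(x*y) - 2*y*z)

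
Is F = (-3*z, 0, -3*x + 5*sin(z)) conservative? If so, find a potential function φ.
Yes, F is conservative. φ = -3*x*z - 5*cos(z)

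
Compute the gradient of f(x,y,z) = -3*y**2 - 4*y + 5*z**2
(0, -6*y - 4, 10*z)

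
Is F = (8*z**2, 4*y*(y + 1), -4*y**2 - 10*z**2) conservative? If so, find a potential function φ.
No, ∇×F = (-8*y, 16*z, 0) ≠ 0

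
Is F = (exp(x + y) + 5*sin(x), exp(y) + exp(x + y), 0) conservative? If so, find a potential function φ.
Yes, F is conservative. φ = exp(y) + exp(x + y) - 5*cos(x)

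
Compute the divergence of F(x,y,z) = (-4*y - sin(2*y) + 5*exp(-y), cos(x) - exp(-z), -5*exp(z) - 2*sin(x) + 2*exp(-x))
-5*exp(z)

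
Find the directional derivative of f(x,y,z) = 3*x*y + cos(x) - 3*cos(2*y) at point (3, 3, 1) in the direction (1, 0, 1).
sqrt(2)*(9 - sin(3))/2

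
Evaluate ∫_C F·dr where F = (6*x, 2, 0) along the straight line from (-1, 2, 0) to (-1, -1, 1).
-6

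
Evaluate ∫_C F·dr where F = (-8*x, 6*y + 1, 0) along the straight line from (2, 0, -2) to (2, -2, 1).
10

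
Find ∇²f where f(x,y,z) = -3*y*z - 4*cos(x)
4*cos(x)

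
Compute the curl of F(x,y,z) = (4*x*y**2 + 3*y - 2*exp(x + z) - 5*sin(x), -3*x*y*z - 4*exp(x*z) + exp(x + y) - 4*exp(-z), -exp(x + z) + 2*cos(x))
(3*x*y + 4*x*exp(x*z) - 4*exp(-z), -exp(x + z) + 2*sin(x), -8*x*y - 3*y*z - 4*z*exp(x*z) + exp(x + y) - 3)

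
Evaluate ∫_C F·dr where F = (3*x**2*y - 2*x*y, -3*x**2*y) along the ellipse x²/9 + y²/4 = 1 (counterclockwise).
-81*pi/2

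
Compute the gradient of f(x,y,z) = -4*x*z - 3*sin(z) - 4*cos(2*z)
(-4*z, 0, -4*x + 8*sin(2*z) - 3*cos(z))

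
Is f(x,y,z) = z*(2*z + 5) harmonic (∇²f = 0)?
No, ∇²f = 4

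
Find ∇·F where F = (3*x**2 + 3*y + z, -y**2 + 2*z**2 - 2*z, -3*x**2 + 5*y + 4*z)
6*x - 2*y + 4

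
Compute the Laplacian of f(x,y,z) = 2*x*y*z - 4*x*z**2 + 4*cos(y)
-8*x - 4*cos(y)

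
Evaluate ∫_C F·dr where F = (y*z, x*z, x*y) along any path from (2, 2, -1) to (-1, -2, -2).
0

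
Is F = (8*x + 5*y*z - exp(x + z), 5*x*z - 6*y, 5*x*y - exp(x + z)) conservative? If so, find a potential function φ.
Yes, F is conservative. φ = 4*x**2 + 5*x*y*z - 3*y**2 - exp(x + z)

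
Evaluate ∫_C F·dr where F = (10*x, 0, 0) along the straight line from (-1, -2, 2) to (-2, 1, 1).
15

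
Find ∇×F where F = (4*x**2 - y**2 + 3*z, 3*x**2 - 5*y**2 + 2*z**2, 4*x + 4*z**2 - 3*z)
(-4*z, -1, 6*x + 2*y)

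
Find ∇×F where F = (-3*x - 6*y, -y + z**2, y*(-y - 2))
(-2*y - 2*z - 2, 0, 6)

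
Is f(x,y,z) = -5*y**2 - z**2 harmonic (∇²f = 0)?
No, ∇²f = -12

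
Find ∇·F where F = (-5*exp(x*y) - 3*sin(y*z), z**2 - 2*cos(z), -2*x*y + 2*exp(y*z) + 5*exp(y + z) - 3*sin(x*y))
-5*y*exp(x*y) + 2*y*exp(y*z) + 5*exp(y + z)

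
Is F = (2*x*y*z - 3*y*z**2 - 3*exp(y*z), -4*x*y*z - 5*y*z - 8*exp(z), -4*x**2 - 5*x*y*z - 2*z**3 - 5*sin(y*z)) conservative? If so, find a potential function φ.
No, ∇×F = (4*x*y - 5*x*z + 5*y - 5*z*cos(y*z) + 8*exp(z), 2*x*y + 8*x - y*z - 3*y*exp(y*z), z*(-2*x - 4*y + 3*z + 3*exp(y*z))) ≠ 0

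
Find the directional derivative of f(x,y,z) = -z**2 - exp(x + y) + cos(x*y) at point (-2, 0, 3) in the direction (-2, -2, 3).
2*sqrt(17)*(2 - 9*exp(2))*exp(-2)/17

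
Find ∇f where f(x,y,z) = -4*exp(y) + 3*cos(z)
(0, -4*exp(y), -3*sin(z))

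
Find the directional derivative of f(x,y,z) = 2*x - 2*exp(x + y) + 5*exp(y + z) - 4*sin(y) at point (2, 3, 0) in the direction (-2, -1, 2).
-4/3 + 4*cos(3)/3 + 5*exp(3)/3 + 2*exp(5)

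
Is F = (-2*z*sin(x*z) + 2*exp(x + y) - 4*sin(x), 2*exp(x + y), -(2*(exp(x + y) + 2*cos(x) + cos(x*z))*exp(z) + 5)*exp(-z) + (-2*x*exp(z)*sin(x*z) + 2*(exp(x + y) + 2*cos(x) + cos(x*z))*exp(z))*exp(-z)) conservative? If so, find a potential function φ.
Yes, F is conservative. φ = (2*(exp(x + y) + 2*cos(x) + cos(x*z))*exp(z) + 5)*exp(-z)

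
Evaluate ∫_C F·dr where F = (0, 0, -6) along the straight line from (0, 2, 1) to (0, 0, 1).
0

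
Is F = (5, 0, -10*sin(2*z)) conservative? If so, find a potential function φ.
Yes, F is conservative. φ = 5*x + 5*cos(2*z)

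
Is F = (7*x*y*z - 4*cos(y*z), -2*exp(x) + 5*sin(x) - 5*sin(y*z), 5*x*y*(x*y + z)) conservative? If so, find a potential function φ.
No, ∇×F = (10*x**2*y + 5*x*z + 5*y*cos(y*z), y*(-10*x*y + 7*x - 5*z + 4*sin(y*z)), -7*x*z - 4*z*sin(y*z) - 2*exp(x) + 5*cos(x)) ≠ 0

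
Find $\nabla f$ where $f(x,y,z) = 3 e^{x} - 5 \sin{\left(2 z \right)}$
(3*exp(x), 0, -10*cos(2*z))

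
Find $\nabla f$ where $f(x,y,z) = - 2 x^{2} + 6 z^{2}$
(-4*x, 0, 12*z)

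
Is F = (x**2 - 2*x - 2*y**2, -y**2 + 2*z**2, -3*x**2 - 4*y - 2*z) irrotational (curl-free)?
No, ∇×F = (-4*z - 4, 6*x, 4*y)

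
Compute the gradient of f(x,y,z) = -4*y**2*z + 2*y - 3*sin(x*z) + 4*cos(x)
(-3*z*cos(x*z) - 4*sin(x), -8*y*z + 2, -3*x*cos(x*z) - 4*y**2)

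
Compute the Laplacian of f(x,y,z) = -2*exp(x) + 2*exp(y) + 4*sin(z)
-2*exp(x) + 2*exp(y) - 4*sin(z)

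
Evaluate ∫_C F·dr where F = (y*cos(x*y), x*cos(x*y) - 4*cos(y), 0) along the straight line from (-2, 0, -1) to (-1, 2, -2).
-5*sin(2)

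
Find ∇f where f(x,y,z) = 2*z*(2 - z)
(0, 0, 4 - 4*z)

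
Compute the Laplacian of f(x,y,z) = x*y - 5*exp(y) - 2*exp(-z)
-5*exp(y) - 2*exp(-z)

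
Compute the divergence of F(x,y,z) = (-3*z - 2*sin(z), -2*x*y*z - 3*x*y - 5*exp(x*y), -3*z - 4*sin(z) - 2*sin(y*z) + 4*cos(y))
-2*x*z - 5*x*exp(x*y) - 3*x - 2*y*cos(y*z) - 4*cos(z) - 3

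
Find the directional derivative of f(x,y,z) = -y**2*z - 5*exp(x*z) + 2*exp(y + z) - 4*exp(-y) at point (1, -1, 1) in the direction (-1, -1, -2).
sqrt(6)*(-6 + 11*E)/6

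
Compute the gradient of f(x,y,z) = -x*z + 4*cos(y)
(-z, -4*sin(y), -x)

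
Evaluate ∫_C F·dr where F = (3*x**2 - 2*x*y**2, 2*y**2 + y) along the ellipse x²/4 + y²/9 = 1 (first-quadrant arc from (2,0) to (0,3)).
65/2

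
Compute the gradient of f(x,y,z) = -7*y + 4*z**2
(0, -7, 8*z)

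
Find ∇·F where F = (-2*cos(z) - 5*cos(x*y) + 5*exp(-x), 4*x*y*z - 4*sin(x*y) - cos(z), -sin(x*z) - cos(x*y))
4*x*z - 4*x*cos(x*y) - x*cos(x*z) + 5*y*sin(x*y) - 5*exp(-x)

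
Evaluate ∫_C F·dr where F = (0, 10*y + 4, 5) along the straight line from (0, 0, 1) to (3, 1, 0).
4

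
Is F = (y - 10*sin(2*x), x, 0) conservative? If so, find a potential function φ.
Yes, F is conservative. φ = x*y + 5*cos(2*x)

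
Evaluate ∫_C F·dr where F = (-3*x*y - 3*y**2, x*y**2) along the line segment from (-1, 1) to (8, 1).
-243/2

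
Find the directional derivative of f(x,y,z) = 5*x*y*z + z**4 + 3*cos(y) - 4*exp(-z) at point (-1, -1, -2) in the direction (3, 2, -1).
sqrt(14)*(-4*exp(2) + 6*sin(1) + 77)/14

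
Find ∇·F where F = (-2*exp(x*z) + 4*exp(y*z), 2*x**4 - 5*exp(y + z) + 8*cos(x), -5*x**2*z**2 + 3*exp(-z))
-10*x**2*z - 2*z*exp(x*z) - 5*exp(y + z) - 3*exp(-z)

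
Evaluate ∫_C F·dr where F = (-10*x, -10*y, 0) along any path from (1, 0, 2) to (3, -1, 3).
-45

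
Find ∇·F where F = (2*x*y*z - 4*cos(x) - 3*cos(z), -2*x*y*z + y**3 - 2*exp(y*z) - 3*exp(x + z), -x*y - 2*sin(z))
-2*x*z + 3*y**2 + 2*y*z - 2*z*exp(y*z) + 4*sin(x) - 2*cos(z)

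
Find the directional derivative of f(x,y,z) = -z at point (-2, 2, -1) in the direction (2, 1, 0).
0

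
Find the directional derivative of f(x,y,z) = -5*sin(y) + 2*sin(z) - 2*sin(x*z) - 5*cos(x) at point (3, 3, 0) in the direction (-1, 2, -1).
sqrt(6)*(-5*sin(3) + 4 - 10*cos(3))/6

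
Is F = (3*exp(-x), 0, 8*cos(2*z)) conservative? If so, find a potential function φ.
Yes, F is conservative. φ = 4*sin(2*z) - 3*exp(-x)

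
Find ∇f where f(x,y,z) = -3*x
(-3, 0, 0)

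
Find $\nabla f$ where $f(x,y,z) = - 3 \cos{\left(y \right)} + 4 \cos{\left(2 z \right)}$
(0, 3*sin(y), -8*sin(2*z))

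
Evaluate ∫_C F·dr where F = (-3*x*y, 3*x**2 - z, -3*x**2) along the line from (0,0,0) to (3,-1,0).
0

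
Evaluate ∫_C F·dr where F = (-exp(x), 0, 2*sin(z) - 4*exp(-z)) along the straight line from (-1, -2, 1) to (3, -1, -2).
-exp(3) - 3*exp(-1) - 2*cos(2) + 2*cos(1) + 4*exp(2)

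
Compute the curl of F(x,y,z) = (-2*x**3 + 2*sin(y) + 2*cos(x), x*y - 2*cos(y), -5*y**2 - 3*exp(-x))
(-10*y, -3*exp(-x), y - 2*cos(y))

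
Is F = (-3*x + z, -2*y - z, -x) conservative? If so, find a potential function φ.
No, ∇×F = (1, 2, 0) ≠ 0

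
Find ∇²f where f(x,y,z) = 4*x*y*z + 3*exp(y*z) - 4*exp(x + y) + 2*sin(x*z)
-2*x**2*sin(x*z) + 3*y**2*exp(y*z) + 3*z**2*exp(y*z) - 2*z**2*sin(x*z) - 8*exp(x + y)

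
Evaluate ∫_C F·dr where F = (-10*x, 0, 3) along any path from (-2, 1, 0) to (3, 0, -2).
-31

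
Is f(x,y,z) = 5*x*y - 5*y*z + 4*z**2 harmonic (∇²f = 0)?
No, ∇²f = 8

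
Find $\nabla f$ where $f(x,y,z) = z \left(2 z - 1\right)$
(0, 0, 4*z - 1)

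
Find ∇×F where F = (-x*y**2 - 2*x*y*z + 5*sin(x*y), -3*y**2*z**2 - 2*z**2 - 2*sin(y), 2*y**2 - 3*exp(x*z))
(6*y**2*z + 4*y + 4*z, -2*x*y + 3*z*exp(x*z), x*(2*y + 2*z - 5*cos(x*y)))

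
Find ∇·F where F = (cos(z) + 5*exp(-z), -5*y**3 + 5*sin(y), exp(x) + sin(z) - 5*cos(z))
-15*y**2 + 5*sin(z) + 5*cos(y) + cos(z)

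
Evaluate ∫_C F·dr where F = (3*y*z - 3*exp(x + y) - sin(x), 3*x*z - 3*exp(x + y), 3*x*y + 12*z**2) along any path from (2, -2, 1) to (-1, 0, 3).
-3*exp(-1) - cos(2) + cos(1) + 119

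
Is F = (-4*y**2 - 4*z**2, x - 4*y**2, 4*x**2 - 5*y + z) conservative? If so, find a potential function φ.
No, ∇×F = (-5, -8*x - 8*z, 8*y + 1) ≠ 0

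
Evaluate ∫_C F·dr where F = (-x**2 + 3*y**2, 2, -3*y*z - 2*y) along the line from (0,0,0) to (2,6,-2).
208/3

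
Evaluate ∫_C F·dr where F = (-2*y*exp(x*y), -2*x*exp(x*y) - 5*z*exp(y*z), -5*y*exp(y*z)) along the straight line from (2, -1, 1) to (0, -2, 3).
-2 - 5*exp(-6) + 2*exp(-2) + 5*exp(-1)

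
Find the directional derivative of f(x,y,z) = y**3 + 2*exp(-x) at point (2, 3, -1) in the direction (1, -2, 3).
sqrt(14)*(-27*exp(2) - 1)*exp(-2)/7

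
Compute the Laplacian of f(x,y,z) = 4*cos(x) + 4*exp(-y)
-4*cos(x) + 4*exp(-y)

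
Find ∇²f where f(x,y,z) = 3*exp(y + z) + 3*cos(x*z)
-3*x**2*cos(x*z) - 3*z**2*cos(x*z) + 6*exp(y + z)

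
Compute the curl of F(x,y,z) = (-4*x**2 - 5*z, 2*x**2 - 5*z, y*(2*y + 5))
(4*y + 10, -5, 4*x)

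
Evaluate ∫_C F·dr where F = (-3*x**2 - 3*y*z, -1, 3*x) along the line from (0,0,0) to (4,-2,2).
-34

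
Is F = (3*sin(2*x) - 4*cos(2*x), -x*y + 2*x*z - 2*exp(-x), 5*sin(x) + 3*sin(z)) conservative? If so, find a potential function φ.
No, ∇×F = (-2*x, -5*cos(x), -y + 2*z + 2*exp(-x)) ≠ 0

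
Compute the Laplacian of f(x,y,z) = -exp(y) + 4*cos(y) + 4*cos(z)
-exp(y) - 4*cos(y) - 4*cos(z)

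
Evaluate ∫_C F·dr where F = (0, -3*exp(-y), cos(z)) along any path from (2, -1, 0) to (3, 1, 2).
-6*sinh(1) + sin(2)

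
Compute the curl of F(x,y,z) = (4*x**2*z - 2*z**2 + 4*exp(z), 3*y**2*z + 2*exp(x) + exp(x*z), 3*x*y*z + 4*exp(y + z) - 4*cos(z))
(3*x*z - x*exp(x*z) - 3*y**2 + 4*exp(y + z), 4*x**2 - 3*y*z - 4*z + 4*exp(z), z*exp(x*z) + 2*exp(x))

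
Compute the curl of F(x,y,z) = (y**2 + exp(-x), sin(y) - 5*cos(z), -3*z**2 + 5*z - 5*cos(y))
(5*sin(y) - 5*sin(z), 0, -2*y)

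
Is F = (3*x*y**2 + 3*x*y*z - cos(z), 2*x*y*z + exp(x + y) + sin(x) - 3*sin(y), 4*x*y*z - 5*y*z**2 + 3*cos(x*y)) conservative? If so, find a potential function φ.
No, ∇×F = (-2*x*y + 4*x*z - 3*x*sin(x*y) - 5*z**2, 3*x*y - 4*y*z + 3*y*sin(x*y) + sin(z), -6*x*y - 3*x*z + 2*y*z + exp(x + y) + cos(x)) ≠ 0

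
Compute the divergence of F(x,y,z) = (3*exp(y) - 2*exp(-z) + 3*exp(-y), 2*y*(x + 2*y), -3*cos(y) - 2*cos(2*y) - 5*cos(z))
2*x + 8*y + 5*sin(z)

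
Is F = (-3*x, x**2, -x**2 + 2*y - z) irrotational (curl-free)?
No, ∇×F = (2, 2*x, 2*x)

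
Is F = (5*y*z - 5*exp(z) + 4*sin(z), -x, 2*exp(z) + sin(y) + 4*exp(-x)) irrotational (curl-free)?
No, ∇×F = (cos(y), 5*y - 5*exp(z) + 4*cos(z) + 4*exp(-x), -5*z - 1)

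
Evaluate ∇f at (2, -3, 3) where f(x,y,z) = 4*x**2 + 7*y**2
(16, -42, 0)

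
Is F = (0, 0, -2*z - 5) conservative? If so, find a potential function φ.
Yes, F is conservative. φ = z*(-z - 5)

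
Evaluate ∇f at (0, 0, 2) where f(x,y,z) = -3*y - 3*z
(0, -3, -3)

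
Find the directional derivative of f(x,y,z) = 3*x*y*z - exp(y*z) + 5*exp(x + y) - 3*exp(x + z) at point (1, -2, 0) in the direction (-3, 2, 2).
sqrt(17)*(-8*E - 5 + 3*exp(2))*exp(-1)/17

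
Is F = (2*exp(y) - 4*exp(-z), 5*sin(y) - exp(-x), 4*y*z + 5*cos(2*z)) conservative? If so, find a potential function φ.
No, ∇×F = (4*z, 4*exp(-z), -2*exp(y) + exp(-x)) ≠ 0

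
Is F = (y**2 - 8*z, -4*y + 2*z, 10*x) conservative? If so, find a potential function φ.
No, ∇×F = (-2, -18, -2*y) ≠ 0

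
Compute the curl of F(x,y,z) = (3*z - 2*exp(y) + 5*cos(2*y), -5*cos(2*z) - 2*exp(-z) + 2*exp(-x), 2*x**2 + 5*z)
(-10*sin(2*z) - 2*exp(-z), 3 - 4*x, 2*exp(y) + 10*sin(2*y) - 2*exp(-x))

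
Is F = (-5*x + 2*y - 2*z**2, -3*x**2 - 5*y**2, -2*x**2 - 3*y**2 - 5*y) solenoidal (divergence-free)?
No, ∇·F = -10*y - 5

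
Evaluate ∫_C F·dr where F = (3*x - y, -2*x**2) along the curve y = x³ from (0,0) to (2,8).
-182/5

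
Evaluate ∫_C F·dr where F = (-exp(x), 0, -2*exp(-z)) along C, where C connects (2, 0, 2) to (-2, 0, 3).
(-3*E + 2 + exp(5))*exp(-3)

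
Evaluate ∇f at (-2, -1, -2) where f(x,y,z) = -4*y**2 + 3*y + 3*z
(0, 11, 3)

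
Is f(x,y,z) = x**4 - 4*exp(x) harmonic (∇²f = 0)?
No, ∇²f = 12*x**2 - 4*exp(x)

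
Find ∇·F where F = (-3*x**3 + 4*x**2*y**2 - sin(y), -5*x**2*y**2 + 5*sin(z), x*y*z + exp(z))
-10*x**2*y - 9*x**2 + 8*x*y**2 + x*y + exp(z)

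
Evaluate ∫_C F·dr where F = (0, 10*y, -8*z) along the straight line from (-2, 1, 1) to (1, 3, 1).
40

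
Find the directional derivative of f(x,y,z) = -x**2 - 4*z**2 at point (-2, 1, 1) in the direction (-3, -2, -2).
4*sqrt(17)/17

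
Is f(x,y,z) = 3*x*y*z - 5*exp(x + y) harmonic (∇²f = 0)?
No, ∇²f = -10*exp(x + y)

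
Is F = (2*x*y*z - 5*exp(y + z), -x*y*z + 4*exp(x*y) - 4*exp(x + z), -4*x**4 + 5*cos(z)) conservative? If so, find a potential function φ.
No, ∇×F = (x*y + 4*exp(x + z), 16*x**3 + 2*x*y - 5*exp(y + z), -2*x*z - y*z + 4*y*exp(x*y) - 4*exp(x + z) + 5*exp(y + z)) ≠ 0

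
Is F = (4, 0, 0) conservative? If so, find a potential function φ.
Yes, F is conservative. φ = 4*x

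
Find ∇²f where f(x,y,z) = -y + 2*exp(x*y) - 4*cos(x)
2*x**2*exp(x*y) + 2*y**2*exp(x*y) + 4*cos(x)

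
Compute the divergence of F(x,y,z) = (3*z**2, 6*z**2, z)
1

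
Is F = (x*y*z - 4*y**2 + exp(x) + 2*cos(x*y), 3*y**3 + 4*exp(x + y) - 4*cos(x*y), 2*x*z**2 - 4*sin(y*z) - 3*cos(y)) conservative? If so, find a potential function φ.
No, ∇×F = (-4*z*cos(y*z) + 3*sin(y), x*y - 2*z**2, -x*z + 2*x*sin(x*y) + 4*y*sin(x*y) + 8*y + 4*exp(x + y)) ≠ 0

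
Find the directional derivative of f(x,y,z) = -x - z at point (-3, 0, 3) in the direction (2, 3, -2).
0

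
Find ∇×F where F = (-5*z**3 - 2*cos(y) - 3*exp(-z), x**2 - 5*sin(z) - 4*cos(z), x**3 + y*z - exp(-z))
(z - 4*sin(z) + 5*cos(z), -3*x**2 - 15*z**2 + 3*exp(-z), 2*x - 2*sin(y))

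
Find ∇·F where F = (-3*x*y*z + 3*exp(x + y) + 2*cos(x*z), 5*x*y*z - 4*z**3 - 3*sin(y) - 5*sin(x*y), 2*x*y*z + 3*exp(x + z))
2*x*y + 5*x*z - 5*x*cos(x*y) - 3*y*z - 2*z*sin(x*z) + 3*exp(x + y) + 3*exp(x + z) - 3*cos(y)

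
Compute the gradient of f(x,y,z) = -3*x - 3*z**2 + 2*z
(-3, 0, 2 - 6*z)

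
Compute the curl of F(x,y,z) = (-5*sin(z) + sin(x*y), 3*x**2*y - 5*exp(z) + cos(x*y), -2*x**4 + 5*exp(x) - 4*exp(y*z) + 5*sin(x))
(-4*z*exp(y*z) + 5*exp(z), 8*x**3 - 5*exp(x) - 5*cos(x) - 5*cos(z), 6*x*y - x*cos(x*y) - y*sin(x*y))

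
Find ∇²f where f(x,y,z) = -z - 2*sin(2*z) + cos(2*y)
8*sin(2*z) - 4*cos(2*y)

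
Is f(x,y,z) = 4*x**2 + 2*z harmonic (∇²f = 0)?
No, ∇²f = 8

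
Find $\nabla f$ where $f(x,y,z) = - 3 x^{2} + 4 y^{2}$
(-6*x, 8*y, 0)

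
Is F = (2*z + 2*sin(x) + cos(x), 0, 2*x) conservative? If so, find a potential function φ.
Yes, F is conservative. φ = 2*x*z + sin(x) - 2*cos(x)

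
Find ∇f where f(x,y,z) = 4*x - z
(4, 0, -1)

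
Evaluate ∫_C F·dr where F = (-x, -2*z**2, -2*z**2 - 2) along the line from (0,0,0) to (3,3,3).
-93/2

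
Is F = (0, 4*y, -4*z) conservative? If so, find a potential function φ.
Yes, F is conservative. φ = 2*y**2 - 2*z**2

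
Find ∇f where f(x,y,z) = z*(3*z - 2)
(0, 0, 6*z - 2)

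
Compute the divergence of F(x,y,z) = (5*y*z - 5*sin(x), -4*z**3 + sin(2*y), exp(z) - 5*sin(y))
exp(z) - 5*cos(x) + 2*cos(2*y)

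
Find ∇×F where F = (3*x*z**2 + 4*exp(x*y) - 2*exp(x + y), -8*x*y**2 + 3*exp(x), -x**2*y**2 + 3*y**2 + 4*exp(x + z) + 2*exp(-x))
(2*y*(3 - x**2), 2*x*y**2 + 6*x*z - 4*exp(x + z) + 2*exp(-x), -4*x*exp(x*y) - 8*y**2 + 3*exp(x) + 2*exp(x + y))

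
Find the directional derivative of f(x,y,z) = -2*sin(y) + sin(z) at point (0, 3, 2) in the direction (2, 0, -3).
-3*sqrt(13)*cos(2)/13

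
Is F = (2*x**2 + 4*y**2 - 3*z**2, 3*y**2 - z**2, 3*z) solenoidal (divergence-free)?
No, ∇·F = 4*x + 6*y + 3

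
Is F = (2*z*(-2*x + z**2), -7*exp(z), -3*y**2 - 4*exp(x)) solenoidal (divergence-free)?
No, ∇·F = -4*z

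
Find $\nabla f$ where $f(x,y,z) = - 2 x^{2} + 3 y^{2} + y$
(-4*x, 6*y + 1, 0)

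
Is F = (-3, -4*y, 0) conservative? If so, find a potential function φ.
Yes, F is conservative. φ = -3*x - 2*y**2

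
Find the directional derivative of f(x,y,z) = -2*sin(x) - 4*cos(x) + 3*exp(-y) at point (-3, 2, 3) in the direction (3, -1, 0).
3*sqrt(10)*(1 - 2*(cos(3) + 2*sin(3))*exp(2))*exp(-2)/10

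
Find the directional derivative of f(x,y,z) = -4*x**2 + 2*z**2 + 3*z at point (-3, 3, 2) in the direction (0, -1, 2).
22*sqrt(5)/5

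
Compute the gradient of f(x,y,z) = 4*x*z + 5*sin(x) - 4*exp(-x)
(4*z + 5*cos(x) + 4*exp(-x), 0, 4*x)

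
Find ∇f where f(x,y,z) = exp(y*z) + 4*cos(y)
(0, z*exp(y*z) - 4*sin(y), y*exp(y*z))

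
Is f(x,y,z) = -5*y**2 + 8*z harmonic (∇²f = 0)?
No, ∇²f = -10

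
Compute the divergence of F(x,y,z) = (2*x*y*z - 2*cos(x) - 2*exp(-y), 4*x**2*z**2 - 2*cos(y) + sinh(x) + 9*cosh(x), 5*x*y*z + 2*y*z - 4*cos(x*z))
5*x*y + 4*x*sin(x*z) + 2*y*z + 2*y + 2*sin(x) + 2*sin(y)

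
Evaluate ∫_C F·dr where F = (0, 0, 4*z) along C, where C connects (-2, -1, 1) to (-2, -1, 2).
6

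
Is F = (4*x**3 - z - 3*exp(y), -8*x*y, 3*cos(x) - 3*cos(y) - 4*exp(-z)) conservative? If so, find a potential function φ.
No, ∇×F = (3*sin(y), 3*sin(x) - 1, -8*y + 3*exp(y)) ≠ 0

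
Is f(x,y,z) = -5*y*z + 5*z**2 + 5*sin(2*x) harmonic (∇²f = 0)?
No, ∇²f = 10 - 20*sin(2*x)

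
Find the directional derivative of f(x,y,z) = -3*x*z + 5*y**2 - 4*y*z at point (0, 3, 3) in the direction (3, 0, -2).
-3*sqrt(13)/13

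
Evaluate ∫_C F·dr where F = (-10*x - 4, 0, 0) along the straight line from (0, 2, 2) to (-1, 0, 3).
-1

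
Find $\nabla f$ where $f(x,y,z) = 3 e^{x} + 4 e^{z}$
(3*exp(x), 0, 4*exp(z))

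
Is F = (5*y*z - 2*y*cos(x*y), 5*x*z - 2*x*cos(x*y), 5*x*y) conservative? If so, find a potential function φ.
Yes, F is conservative. φ = 5*x*y*z - 2*sin(x*y)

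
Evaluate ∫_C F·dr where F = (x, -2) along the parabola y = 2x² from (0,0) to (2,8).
-14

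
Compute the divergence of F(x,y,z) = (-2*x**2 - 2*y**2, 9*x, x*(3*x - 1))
-4*x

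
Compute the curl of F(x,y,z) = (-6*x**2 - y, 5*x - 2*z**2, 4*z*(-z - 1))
(4*z, 0, 6)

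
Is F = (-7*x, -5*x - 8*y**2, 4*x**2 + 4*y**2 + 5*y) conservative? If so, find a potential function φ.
No, ∇×F = (8*y + 5, -8*x, -5) ≠ 0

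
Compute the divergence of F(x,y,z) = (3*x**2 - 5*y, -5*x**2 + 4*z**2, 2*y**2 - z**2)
6*x - 2*z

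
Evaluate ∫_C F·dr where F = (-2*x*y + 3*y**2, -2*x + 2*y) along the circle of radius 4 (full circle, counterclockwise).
-32*pi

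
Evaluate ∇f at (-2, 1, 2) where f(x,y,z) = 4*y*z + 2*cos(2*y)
(0, 8 - 4*sin(2), 4)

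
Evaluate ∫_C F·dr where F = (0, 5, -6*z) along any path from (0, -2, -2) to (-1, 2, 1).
29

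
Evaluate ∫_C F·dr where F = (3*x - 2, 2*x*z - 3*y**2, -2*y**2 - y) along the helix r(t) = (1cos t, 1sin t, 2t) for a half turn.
pi*(-2 + pi)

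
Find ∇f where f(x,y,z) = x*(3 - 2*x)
(3 - 4*x, 0, 0)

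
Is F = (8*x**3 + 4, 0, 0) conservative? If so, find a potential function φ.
Yes, F is conservative. φ = 2*x*(x**3 + 2)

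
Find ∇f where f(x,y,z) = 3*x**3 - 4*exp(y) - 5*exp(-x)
(9*x**2 + 5*exp(-x), -4*exp(y), 0)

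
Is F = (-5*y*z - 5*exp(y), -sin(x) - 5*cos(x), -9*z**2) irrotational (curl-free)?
No, ∇×F = (0, -5*y, 5*z + 5*exp(y) + 5*sin(x) - cos(x))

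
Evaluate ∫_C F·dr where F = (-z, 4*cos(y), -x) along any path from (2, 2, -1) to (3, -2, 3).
-11 - 8*sin(2)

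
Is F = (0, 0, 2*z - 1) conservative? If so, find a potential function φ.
Yes, F is conservative. φ = z*(z - 1)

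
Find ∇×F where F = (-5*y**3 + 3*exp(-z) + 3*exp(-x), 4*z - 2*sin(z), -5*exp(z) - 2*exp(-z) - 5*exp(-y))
(2*cos(z) - 4 + 5*exp(-y), -3*exp(-z), 15*y**2)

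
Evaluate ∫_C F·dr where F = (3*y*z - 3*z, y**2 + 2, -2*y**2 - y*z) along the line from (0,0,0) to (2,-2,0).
-20/3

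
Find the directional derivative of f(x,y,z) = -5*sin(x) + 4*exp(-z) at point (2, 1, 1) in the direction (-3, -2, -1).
sqrt(14)*(15*E*cos(2) + 4)*exp(-1)/14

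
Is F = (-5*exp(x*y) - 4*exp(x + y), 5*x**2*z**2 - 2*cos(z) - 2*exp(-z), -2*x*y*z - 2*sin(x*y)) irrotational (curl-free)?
No, ∇×F = (2*(-(5*x**2*z + x*z + x*cos(x*y) + sin(z))*exp(z) - 1)*exp(-z), 2*y*(z + cos(x*y)), 10*x*z**2 + 5*x*exp(x*y) + 4*exp(x + y))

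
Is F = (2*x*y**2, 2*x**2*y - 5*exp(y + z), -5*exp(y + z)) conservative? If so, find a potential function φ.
Yes, F is conservative. φ = x**2*y**2 - 5*exp(y + z)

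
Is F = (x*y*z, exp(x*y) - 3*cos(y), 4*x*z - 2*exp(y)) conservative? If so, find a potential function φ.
No, ∇×F = (-2*exp(y), x*y - 4*z, -x*z + y*exp(x*y)) ≠ 0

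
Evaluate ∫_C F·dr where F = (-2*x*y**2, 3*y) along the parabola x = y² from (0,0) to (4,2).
-110/3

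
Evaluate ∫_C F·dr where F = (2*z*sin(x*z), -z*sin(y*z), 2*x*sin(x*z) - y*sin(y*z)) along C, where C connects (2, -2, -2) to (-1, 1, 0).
-1 + cos(4)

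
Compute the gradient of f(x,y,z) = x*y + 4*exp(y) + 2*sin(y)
(y, x + 4*exp(y) + 2*cos(y), 0)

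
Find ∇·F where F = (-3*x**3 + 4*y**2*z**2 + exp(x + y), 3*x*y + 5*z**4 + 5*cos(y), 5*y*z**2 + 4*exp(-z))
-9*x**2 + 3*x + 10*y*z + exp(x + y) - 5*sin(y) - 4*exp(-z)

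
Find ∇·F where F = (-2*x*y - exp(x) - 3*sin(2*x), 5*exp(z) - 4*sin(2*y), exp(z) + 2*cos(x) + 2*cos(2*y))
-2*y - exp(x) + exp(z) - 6*cos(2*x) - 8*cos(2*y)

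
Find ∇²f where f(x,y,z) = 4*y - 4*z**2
-8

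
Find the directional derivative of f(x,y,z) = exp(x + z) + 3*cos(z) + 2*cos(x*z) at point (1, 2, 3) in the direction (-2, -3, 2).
2*sqrt(17)*sin(3)/17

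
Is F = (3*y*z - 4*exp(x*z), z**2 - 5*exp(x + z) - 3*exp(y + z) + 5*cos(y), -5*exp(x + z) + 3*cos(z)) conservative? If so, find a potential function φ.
No, ∇×F = (-2*z + 5*exp(x + z) + 3*exp(y + z), -4*x*exp(x*z) + 3*y + 5*exp(x + z), -3*z - 5*exp(x + z)) ≠ 0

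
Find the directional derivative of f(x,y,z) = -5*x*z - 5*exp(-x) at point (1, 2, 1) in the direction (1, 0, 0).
-5 + 5*exp(-1)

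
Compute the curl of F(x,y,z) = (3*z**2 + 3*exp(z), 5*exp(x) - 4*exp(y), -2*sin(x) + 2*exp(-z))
(0, 6*z + 3*exp(z) + 2*cos(x), 5*exp(x))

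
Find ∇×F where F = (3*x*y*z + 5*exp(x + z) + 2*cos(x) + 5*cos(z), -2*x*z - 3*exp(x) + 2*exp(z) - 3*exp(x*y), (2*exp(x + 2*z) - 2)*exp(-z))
(2*x - 2*exp(z), 3*x*y + 3*exp(x + z) - 5*sin(z), -3*x*z - 3*y*exp(x*y) - 2*z - 3*exp(x))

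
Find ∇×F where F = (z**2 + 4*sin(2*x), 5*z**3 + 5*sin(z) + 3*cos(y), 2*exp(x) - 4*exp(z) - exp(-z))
(-15*z**2 - 5*cos(z), 2*z - 2*exp(x), 0)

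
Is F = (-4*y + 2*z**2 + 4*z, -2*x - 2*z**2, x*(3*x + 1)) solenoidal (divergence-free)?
Yes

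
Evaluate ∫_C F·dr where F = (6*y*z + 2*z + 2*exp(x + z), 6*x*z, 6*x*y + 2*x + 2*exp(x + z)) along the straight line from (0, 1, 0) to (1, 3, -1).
-20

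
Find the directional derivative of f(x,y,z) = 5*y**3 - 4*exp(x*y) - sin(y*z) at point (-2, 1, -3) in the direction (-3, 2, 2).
2*sqrt(17)*(2*exp(2)*cos(3) + 14 + 15*exp(2))*exp(-2)/17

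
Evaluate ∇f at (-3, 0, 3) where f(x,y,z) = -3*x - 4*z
(-3, 0, -4)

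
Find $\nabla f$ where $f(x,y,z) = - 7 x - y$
(-7, -1, 0)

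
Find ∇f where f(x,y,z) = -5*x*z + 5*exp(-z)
(-5*z, 0, -5*x - 5*exp(-z))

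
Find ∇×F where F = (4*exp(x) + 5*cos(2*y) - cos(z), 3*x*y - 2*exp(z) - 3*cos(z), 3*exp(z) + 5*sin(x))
(2*exp(z) - 3*sin(z), sin(z) - 5*cos(x), 3*y + 10*sin(2*y))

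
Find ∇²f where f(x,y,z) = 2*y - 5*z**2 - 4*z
-10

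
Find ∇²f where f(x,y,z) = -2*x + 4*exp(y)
4*exp(y)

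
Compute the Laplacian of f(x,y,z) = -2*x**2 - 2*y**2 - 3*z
-8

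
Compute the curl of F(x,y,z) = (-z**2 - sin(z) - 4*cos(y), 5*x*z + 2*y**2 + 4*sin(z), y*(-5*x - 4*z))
(-10*x - 4*z - 4*cos(z), 5*y - 2*z - cos(z), 5*z - 4*sin(y))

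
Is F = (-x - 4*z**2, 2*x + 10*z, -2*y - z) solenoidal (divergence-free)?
No, ∇·F = -2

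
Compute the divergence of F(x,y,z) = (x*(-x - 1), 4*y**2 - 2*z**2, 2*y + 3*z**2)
-2*x + 8*y + 6*z - 1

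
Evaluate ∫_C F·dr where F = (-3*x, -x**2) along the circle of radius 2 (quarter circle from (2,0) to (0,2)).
2/3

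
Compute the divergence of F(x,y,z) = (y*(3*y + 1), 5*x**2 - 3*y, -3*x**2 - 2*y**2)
-3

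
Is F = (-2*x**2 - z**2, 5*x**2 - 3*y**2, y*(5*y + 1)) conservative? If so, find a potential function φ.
No, ∇×F = (10*y + 1, -2*z, 10*x) ≠ 0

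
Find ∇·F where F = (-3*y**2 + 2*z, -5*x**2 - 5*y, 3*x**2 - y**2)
-5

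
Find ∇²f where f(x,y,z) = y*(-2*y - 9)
-4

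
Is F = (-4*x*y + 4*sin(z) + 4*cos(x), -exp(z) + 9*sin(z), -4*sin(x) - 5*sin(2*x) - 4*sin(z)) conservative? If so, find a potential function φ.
No, ∇×F = (exp(z) - 9*cos(z), 4*cos(x) + 10*cos(2*x) + 4*cos(z), 4*x) ≠ 0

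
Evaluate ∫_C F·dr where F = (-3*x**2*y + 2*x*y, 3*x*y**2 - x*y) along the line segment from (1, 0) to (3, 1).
-11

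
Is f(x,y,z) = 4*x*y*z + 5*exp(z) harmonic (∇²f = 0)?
No, ∇²f = 5*exp(z)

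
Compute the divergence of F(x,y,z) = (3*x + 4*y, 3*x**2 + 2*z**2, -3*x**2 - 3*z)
0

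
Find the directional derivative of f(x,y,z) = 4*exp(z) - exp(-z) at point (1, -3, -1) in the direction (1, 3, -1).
sqrt(11)*(-exp(2) - 4)*exp(-1)/11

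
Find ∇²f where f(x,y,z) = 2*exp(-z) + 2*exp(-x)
2*exp(-z) + 2*exp(-x)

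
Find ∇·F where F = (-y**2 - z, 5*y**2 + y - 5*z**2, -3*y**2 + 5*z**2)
10*y + 10*z + 1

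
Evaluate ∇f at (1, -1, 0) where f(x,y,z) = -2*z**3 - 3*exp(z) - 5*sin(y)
(0, -5*cos(1), -3)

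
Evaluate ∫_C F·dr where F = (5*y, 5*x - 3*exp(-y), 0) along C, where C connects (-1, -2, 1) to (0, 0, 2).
-3*exp(2) - 7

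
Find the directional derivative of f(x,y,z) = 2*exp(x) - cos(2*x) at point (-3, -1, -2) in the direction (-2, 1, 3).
2*sqrt(14)*(exp(3)*sin(6) - 1)*exp(-3)/7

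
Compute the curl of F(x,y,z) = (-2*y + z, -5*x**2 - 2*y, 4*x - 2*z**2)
(0, -3, 2 - 10*x)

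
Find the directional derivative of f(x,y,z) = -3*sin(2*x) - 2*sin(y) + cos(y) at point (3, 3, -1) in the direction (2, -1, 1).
sqrt(6)*(-12*cos(6) + 2*cos(3) + sin(3))/6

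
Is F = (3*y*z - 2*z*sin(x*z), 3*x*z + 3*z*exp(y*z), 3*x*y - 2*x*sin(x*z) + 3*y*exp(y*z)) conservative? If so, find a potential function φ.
Yes, F is conservative. φ = 3*x*y*z + 3*exp(y*z) + 2*cos(x*z)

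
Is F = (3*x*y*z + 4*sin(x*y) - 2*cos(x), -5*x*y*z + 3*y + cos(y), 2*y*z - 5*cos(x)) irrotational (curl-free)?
No, ∇×F = (5*x*y + 2*z, 3*x*y - 5*sin(x), -3*x*z - 4*x*cos(x*y) - 5*y*z)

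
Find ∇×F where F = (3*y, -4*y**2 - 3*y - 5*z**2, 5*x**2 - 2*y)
(10*z - 2, -10*x, -3)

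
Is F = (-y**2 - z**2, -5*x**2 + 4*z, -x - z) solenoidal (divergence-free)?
No, ∇·F = -1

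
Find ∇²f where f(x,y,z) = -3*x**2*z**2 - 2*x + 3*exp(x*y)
3*x**2*exp(x*y) - 6*x**2 + 3*y**2*exp(x*y) - 6*z**2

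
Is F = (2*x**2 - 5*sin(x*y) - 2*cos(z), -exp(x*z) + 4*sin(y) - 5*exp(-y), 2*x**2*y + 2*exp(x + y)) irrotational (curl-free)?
No, ∇×F = (2*x**2 + x*exp(x*z) + 2*exp(x + y), -4*x*y - 2*exp(x + y) + 2*sin(z), 5*x*cos(x*y) - z*exp(x*z))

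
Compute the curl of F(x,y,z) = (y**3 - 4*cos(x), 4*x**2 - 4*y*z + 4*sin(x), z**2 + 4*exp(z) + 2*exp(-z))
(4*y, 0, 8*x - 3*y**2 + 4*cos(x))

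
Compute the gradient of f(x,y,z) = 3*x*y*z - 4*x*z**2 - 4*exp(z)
(z*(3*y - 4*z), 3*x*z, 3*x*y - 8*x*z - 4*exp(z))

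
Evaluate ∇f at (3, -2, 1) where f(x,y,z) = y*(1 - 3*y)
(0, 13, 0)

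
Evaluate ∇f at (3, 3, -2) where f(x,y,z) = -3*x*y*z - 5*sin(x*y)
(18 - 15*cos(9), 18 - 15*cos(9), -27)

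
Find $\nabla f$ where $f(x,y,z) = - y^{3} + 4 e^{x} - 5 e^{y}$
(4*exp(x), -3*y**2 - 5*exp(y), 0)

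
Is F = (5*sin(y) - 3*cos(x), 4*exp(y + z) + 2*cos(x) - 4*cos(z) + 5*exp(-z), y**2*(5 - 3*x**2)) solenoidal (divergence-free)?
No, ∇·F = 4*exp(y + z) + 3*sin(x)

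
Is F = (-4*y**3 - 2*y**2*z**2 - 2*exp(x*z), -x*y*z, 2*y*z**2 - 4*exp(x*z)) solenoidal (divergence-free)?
No, ∇·F = -x*z - 4*x*exp(x*z) + 4*y*z - 2*z*exp(x*z)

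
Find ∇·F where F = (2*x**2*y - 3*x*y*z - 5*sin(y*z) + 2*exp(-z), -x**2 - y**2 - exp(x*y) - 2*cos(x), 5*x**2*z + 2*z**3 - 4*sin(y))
5*x**2 + 4*x*y - x*exp(x*y) - 3*y*z - 2*y + 6*z**2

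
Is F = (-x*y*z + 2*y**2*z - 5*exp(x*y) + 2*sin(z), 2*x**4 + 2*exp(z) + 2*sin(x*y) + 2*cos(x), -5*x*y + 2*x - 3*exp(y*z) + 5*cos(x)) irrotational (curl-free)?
No, ∇×F = (-5*x - 3*z*exp(y*z) - 2*exp(z), -x*y + 2*y**2 + 5*y + 5*sin(x) + 2*cos(z) - 2, 8*x**3 + x*z + 5*x*exp(x*y) - 4*y*z + 2*y*cos(x*y) - 2*sin(x))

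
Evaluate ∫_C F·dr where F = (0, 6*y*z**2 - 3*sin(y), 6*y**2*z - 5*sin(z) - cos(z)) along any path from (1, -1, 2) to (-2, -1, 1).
-9 - sin(1) + sin(2) - 5*cos(2) + 5*cos(1)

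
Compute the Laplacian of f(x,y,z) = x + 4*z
0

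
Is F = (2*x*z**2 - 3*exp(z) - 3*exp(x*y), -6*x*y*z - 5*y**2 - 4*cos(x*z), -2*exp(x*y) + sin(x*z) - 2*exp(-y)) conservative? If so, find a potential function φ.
No, ∇×F = (2*(x*(3*y - exp(x*y) - 2*sin(x*z))*exp(y) + 1)*exp(-y), 4*x*z + 2*y*exp(x*y) - z*cos(x*z) - 3*exp(z), 3*x*exp(x*y) - 6*y*z + 4*z*sin(x*z)) ≠ 0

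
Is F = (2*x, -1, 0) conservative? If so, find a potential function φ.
Yes, F is conservative. φ = x**2 - y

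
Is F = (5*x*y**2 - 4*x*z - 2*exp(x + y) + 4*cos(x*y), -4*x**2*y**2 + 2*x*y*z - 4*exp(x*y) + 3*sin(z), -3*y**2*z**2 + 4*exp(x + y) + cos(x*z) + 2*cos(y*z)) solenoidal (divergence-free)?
No, ∇·F = -8*x**2*y + 2*x*z - 4*x*exp(x*y) - x*sin(x*z) - 6*y**2*z + 5*y**2 - 4*y*sin(x*y) - 2*y*sin(y*z) - 4*z - 2*exp(x + y)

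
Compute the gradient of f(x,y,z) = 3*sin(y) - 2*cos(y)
(0, 2*sin(y) + 3*cos(y), 0)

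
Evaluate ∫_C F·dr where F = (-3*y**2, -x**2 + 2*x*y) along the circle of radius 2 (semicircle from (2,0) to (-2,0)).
128/3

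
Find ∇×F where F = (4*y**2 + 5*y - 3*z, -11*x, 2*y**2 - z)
(4*y, -3, -8*y - 16)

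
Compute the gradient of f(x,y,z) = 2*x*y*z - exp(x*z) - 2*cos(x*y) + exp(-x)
(2*y*z + 2*y*sin(x*y) - z*exp(x*z) - exp(-x), 2*x*(z + sin(x*y)), x*(2*y - exp(x*z)))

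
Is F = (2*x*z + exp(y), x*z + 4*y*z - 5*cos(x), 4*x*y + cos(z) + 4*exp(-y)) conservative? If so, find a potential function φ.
No, ∇×F = (3*x - 4*y - 4*exp(-y), 2*x - 4*y, z - exp(y) + 5*sin(x)) ≠ 0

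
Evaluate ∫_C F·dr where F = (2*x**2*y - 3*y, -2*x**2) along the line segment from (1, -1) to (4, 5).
27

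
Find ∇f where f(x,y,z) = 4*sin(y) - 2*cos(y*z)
(0, 2*z*sin(y*z) + 4*cos(y), 2*y*sin(y*z))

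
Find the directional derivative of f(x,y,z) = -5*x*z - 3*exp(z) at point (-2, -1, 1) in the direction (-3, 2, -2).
sqrt(17)*(-5 + 6*E)/17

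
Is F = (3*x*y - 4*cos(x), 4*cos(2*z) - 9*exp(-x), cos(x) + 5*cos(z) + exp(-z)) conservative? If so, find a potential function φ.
No, ∇×F = (8*sin(2*z), sin(x), -3*x + 9*exp(-x)) ≠ 0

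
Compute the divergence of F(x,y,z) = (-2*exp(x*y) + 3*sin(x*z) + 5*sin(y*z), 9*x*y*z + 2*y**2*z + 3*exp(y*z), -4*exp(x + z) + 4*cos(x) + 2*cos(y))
9*x*z + 4*y*z - 2*y*exp(x*y) + 3*z*exp(y*z) + 3*z*cos(x*z) - 4*exp(x + z)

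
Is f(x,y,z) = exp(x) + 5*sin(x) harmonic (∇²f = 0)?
No, ∇²f = exp(x) - 5*sin(x)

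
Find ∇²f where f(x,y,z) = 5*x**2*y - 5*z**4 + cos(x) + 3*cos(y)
10*y - 60*z**2 - cos(x) - 3*cos(y)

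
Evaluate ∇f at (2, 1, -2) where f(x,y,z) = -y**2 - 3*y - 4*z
(0, -5, -4)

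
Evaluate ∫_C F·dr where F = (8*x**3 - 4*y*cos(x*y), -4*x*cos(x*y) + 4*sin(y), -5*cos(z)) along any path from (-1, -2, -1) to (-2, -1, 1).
-10*sin(1) - 4*cos(1) + 4*cos(2) + 30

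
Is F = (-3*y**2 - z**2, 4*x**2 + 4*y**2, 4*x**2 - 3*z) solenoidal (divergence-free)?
No, ∇·F = 8*y - 3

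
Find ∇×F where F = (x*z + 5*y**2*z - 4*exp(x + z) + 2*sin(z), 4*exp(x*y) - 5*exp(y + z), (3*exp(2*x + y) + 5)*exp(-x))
((3*exp(x) + 5*exp(z))*exp(y), x + 5*y**2 - 3*exp(x + y) - 4*exp(x + z) + 2*cos(z) + 5*exp(-x), 2*y*(-5*z + 2*exp(x*y)))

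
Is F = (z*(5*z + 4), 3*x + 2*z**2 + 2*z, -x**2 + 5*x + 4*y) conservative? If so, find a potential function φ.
No, ∇×F = (2 - 4*z, 2*x + 10*z - 1, 3) ≠ 0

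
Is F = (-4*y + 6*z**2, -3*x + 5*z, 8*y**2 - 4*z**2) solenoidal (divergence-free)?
No, ∇·F = -8*z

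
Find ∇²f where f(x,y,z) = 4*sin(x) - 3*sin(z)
-4*sin(x) + 3*sin(z)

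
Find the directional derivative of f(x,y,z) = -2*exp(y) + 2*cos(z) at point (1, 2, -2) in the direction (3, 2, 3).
sqrt(22)*(-2*exp(2) + 3*sin(2))/11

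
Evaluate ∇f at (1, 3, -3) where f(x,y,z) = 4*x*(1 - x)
(-4, 0, 0)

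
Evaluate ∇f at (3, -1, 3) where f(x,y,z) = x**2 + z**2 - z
(6, 0, 5)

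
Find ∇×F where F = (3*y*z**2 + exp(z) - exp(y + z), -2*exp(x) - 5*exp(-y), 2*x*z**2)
(0, 6*y*z - 2*z**2 + exp(z) - exp(y + z), -3*z**2 - 2*exp(x) + exp(y + z))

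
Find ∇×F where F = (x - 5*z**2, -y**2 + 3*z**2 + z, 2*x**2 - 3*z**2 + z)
(-6*z - 1, -4*x - 10*z, 0)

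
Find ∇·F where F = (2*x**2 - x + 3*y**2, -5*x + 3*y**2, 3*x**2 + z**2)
4*x + 6*y + 2*z - 1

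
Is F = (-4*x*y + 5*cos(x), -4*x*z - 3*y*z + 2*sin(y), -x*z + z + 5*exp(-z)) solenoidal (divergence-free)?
No, ∇·F = -x - 4*y - 3*z - 5*sin(x) + 2*cos(y) + 1 - 5*exp(-z)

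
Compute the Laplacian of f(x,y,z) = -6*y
0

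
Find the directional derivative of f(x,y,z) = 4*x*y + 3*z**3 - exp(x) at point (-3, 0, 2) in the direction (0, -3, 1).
36*sqrt(10)/5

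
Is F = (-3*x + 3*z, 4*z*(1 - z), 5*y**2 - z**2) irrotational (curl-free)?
No, ∇×F = (10*y + 8*z - 4, 3, 0)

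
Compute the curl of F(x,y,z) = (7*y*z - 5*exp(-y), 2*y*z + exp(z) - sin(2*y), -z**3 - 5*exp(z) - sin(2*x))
(-2*y - exp(z), 7*y + 2*cos(2*x), -7*z - 5*exp(-y))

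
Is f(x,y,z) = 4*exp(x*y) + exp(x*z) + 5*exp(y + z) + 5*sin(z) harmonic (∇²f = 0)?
No, ∇²f = 4*x**2*exp(x*y) + x**2*exp(x*z) + 4*y**2*exp(x*y) + z**2*exp(x*z) + 10*exp(y + z) - 5*sin(z)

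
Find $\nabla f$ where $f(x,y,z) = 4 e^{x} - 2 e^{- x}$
(4*exp(x) + 2*exp(-x), 0, 0)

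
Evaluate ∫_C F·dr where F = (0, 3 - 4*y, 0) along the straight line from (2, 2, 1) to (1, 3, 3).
-7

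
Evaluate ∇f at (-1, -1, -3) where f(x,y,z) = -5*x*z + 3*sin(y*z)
(15, -9*cos(3), 5 - 3*cos(3))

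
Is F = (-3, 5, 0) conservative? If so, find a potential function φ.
Yes, F is conservative. φ = -3*x + 5*y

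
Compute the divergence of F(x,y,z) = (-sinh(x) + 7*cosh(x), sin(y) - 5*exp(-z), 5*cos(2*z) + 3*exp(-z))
-10*sin(2*z) + cos(y) + 7*sinh(x) - cosh(x) - 3*exp(-z)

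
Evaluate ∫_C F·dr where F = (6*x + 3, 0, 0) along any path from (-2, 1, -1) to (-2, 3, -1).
0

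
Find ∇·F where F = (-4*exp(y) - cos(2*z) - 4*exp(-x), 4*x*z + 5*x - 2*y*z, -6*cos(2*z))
-2*z + 12*sin(2*z) + 4*exp(-x)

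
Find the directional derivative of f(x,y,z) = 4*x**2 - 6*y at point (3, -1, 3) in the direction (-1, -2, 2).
-4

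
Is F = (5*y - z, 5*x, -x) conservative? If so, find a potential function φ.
Yes, F is conservative. φ = x*(5*y - z)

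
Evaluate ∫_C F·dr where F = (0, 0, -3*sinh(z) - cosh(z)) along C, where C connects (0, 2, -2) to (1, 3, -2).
0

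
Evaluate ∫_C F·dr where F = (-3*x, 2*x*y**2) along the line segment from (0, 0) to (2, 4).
58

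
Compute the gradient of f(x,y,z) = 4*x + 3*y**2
(4, 6*y, 0)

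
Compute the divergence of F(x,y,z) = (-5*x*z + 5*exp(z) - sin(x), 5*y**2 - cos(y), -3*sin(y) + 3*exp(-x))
10*y - 5*z + sin(y) - cos(x)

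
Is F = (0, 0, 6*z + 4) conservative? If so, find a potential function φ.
Yes, F is conservative. φ = z*(3*z + 4)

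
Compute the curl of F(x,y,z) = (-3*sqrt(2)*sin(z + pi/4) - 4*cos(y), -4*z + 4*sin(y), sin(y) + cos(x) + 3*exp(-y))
(cos(y) + 4 - 3*exp(-y), sin(x) - 3*sqrt(2)*cos(z + pi/4), -4*sin(y))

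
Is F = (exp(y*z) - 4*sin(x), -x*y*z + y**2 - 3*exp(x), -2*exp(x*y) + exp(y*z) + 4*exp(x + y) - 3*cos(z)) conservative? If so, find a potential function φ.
No, ∇×F = (x*y - 2*x*exp(x*y) + z*exp(y*z) + 4*exp(x + y), 2*y*exp(x*y) + y*exp(y*z) - 4*exp(x + y), -y*z - z*exp(y*z) - 3*exp(x)) ≠ 0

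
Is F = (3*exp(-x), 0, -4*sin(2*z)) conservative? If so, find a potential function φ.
Yes, F is conservative. φ = 2*cos(2*z) - 3*exp(-x)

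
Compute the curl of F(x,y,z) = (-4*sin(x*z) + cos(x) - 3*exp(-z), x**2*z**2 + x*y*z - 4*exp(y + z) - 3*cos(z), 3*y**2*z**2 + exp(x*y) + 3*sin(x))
(-2*x**2*z - x*y + x*exp(x*y) + 6*y*z**2 + 4*exp(y + z) - 3*sin(z), -4*x*cos(x*z) - y*exp(x*y) - 3*cos(x) + 3*exp(-z), z*(2*x*z + y))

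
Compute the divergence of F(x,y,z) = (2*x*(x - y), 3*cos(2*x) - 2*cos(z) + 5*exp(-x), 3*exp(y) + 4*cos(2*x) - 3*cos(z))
4*x - 2*y + 3*sin(z)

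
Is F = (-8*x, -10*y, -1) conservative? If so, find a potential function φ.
Yes, F is conservative. φ = -4*x**2 - 5*y**2 - z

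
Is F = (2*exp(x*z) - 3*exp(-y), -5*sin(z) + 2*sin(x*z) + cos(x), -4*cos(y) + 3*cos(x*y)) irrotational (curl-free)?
No, ∇×F = (-3*x*sin(x*y) - 2*x*cos(x*z) + 4*sin(y) + 5*cos(z), 2*x*exp(x*z) + 3*y*sin(x*y), 2*z*cos(x*z) - sin(x) - 3*exp(-y))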